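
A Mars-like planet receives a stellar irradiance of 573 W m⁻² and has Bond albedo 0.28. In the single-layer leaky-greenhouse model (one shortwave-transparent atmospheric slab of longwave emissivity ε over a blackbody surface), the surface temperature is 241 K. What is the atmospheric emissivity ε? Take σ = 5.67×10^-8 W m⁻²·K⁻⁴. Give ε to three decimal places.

0.922

First, T_e = [573.0·(1−0.28)/(4σ)]^(1/4) = 206.5 K.
Since (2−ε)/2 = (T_e/T_s)⁴ = 0.5392, ε = 0.9215.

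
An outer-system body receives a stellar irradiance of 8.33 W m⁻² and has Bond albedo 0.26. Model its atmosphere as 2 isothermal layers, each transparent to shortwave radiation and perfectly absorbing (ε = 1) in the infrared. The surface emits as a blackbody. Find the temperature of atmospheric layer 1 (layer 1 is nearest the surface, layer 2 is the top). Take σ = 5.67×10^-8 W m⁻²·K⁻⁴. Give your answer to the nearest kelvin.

Top-of-atmosphere balance: σT_e⁴ = S(1−α)/4 = 1.541 W m⁻² → T_e = 72.20 K.
In the N-layer model, layer k (counted from the surface) has T_k = (N+1−k)^(1/4)·T_e.
With k = 1: T_1 = (2+1−1)^¼·72.20 K = 85.86 K.

86 K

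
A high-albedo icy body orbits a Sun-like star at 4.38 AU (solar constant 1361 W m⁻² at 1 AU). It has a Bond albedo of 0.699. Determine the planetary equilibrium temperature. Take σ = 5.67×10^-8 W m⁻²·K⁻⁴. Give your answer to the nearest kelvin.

99 K

By the inverse-square law, S = 1361/4.38² = 70.94 W m⁻².
Averaging over the sphere, the absorbed flux is S(1−α)/4 = 5.338 W m⁻².
In equilibrium σT⁴ equals this, so T = 98.51 K.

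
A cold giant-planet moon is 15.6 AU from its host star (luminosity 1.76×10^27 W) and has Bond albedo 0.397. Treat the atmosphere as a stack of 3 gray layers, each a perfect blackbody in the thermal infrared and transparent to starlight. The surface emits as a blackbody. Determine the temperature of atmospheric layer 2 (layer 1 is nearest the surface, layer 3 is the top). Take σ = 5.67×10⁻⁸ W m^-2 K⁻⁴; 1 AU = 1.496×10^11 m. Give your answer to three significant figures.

108 K

d = 15.6 × 1.496×10^11 m = 2.334×10^12 m.
Spreading L over a sphere of radius d: S = 1.76×10^27/(4π·2.33×10^12²) = 25.72 W m^-2.
Top-of-atmosphere balance: σT_e⁴ = S(1−α)/4 = 3.877 W m^-2 → T_e = 90.93 K.
In the N-layer model, layer k (counted from the surface) has T_k = (N+1−k)^(1/4)·T_e.
With k = 2: T_2 = (3+1−2)^¼·90.93 K = 108.1 K.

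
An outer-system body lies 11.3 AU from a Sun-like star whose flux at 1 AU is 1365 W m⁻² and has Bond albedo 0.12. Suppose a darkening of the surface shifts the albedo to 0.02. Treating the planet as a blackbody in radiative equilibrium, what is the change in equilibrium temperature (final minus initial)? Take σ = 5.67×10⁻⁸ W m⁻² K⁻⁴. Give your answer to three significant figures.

Irradiance scales as 1/d², so S = 1365 W m⁻² × (1/11.3)² = 10.69 W m⁻².
With α = 0.12, T₁ = 80.25 K.
After:  T₂ = [10.69·0.98/(4σ)]^(1/4) = 82.44 K.
Change: 82.44 − 80.25 = 2.189 K.

2.19 kelvin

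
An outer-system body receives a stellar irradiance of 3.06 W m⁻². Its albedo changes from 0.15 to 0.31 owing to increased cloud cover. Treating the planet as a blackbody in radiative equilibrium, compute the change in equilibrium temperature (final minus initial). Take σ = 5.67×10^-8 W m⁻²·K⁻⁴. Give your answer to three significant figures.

Initial: T₁ = [S(1−0.15)/(4σ)]^(1/4) = 58.19 K.
Final:   T₂ = [S(1−0.31)/(4σ)]^(1/4) = 55.24 K.
Change: 55.24 − 58.19 = -2.956 K.

-2.96 K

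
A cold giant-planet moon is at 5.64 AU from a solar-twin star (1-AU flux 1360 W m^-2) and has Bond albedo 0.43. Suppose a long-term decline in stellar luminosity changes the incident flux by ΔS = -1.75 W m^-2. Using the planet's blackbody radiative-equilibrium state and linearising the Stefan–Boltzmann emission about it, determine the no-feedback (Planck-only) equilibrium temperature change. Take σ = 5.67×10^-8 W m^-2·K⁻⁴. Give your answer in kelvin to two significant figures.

-1.0 K

By the inverse-square law, S = 1360/5.64² = 42.75 W m^-2.
Reference equilibrium: T_e = [S(1−α)/(4σ)]^(1/4) = 101.8 K.
TOA radiative forcing: ΔF = (1−α)ΔS/4 = 0.57·(-1.75)/4 = -0.2494 W m^-2.
Linearising σT⁴ gives d(σT⁴)/dT = 4σT_e³ = 0.2394 W m^-2 per K.
So ΔT₀ = -0.2494/0.2394 = -1.04 K.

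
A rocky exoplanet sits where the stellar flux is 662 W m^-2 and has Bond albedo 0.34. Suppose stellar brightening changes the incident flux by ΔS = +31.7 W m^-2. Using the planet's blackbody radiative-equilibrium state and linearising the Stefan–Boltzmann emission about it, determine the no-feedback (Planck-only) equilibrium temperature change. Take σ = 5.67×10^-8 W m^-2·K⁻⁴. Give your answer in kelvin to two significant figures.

2.5 K

Reference equilibrium: T_e = [S(1−α)/(4σ)]^(1/4) = 209.5 K.
ΔF = Δ[S(1−α)]/4 = (1−0.34)·+31.7/4 = 5.230 W m^-2.
Linearising σT⁴ gives d(σT⁴)/dT = 4σT_e³ = 2.086 W m^-2 per K.
ΔT₀ = ΔF/λ_P = 5.230/2.086 = 2.51 K.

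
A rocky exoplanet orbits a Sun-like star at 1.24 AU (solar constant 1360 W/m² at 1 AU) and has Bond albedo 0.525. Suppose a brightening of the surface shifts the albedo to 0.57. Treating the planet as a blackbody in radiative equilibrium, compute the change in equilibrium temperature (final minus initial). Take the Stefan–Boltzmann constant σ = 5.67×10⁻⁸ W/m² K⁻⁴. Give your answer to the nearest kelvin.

-5 K

Flux at the orbit: S = 1360/(1.24)² = 884.5 W/m².
Initial: T₁ = [S(1−0.525)/(4σ)]^(1/4) = 207.5 K.
With α = 0.57, T₂ = 202.4 K.
ΔT = T₂ − T₁ = -5.098 K.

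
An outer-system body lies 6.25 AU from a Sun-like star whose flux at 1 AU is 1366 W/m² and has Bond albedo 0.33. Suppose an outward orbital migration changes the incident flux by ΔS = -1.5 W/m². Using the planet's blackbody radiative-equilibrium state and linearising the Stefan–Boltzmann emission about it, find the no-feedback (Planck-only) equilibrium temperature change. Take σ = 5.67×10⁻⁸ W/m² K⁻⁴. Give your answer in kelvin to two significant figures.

Irradiance scales as 1/d², so S = 1366 W/m² × (1/6.25)² = 34.97 W/m².
The baseline emission temperature is T_e = 100.8 K.
Only a fraction (1−α) is absorbed and it's spread over 4πR², so ΔF = (1−α)ΔS/4 = -0.2512 W/m².
Linearising σT⁴ gives d(σT⁴)/dT = 4σT_e³ = 0.2324 W/m² per K.
So ΔT₀ = -0.2512/0.2324 = -1.08 K.

-1.1 kelvin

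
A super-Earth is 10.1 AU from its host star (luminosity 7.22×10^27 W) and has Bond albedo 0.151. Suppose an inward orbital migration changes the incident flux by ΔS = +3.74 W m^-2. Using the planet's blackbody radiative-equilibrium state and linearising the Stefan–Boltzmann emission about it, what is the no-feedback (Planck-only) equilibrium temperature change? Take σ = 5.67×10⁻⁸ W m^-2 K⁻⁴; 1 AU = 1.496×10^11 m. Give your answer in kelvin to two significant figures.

0.65 K

d = 10.1 × 1.496×10^11 m = 1.511×10^12 m.
Flux at the orbit: S = L/(4πd²) = 7.22×10^27/(4π·(1.51×10^12)²) = 251.7 W m^-2.
Reference equilibrium: T_e = [S(1−α)/(4σ)]^(1/4) = 175.2 K.
Only a fraction (1−α) is absorbed and it's spread over 4πR², so ΔF = (1−α)ΔS/4 = 0.7938 W m^-2.
Planck response: λ_P = 4σT_e³ = 4·5.67×10⁻⁸·(175.2)³ = 1.220 W m^-2/K.
ΔT₀ = ΔF/λ_P = 0.7938/1.220 = 0.651 K.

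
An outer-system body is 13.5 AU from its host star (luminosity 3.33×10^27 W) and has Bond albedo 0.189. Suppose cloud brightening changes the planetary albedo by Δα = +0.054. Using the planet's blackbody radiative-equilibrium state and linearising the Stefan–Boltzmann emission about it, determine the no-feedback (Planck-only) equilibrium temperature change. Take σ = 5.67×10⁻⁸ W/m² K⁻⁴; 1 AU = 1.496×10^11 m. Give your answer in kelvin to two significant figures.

d = 13.5 × 1.496×10^11 m = 2.020×10^12 m.
Spreading L over a sphere of radius d: S = 3.33×10^27/(4π·2.02×10^12²) = 64.97 W/m².
Unperturbed T_e = [64.97·(1−0.189)/(4σ)]^¼ = 123.5 K.
TOA radiative forcing: ΔF = −S·Δα/4 = −64.97·(+0.054)/4 = -0.8771 W/m².
Linearising σT⁴ gives d(σT⁴)/dT = 4σT_e³ = 0.4268 W/m² per K.
ΔT₀ = ΔF/λ_P = -0.8771/0.4268 = -2.06 K.

-2.1 K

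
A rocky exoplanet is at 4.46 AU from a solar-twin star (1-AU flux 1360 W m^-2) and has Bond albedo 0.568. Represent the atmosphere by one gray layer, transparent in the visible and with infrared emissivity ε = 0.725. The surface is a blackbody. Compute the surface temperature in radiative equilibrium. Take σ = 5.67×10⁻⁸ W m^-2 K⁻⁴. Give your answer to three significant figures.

120 K

Flux at the orbit: S = 1360/(4.46)² = 68.37 W m^-2.
The planet radiates to space at T_e = [S(1−α)/(4σ)]^(1/4) = 106.8 K.
Surface balance with a leaky layer gives σT_s⁴ = σT_e⁴·2/(2−ε), so T_s = T_e·[2/(2−0.725)]^(1/4) = 119.6 K.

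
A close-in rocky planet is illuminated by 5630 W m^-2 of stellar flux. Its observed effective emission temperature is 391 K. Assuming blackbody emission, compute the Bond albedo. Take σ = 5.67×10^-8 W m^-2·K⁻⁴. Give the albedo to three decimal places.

0.058

Energy balance: S(1−α)/4 = σT⁴, so 1−α = 4σT⁴/S.
σT⁴ = 1325 W m^-2, so 4σT⁴ = 5301 W m^-2.
Hence α = 1 − 5301/5630 = 0.0585.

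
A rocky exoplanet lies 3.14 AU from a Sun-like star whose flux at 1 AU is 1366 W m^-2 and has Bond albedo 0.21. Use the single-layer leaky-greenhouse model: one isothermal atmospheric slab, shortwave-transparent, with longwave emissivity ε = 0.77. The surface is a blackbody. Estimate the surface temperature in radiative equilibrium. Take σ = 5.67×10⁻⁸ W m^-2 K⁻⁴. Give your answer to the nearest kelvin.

By the inverse-square law, S = 1366/3.14² = 138.5 W m^-2.
Effective emission temperature (TOA balance): σT_e⁴ = S(1−α)/4 = 27.36 W m^-2 → T_e = 148.2 K.
The surface balance (absorbed SW + ε·downward IR = σT_s⁴) with T_a⁴ = T_s⁴/2 reduces to T_s = T_e·[2/(2−ε)]^¼ = 167.4 K.

167 kelvin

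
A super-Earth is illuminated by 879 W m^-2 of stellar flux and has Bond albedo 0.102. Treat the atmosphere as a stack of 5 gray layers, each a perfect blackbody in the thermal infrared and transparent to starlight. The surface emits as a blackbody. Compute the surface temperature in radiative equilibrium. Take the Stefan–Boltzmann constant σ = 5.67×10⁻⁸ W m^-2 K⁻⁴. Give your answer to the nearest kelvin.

380 K

OLR = S(1−α)/4 = 197.3 W m^-2; the top layer radiates at T_e = 242.9 K.
With N = 5 opaque layers, T_s = (N+1)^(1/4)·T_e = 6^(1/4)·242.9 = 380.1 K.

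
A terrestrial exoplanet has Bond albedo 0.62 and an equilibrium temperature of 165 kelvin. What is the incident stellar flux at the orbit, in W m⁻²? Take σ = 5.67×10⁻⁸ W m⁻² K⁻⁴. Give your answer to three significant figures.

442 W m⁻²

Invert the energy balance for S: S = 4σT⁴/(1−α).
σT⁴ = 5.67×10⁻⁸·(165)⁴ = 42.03 W m⁻².
S = 4·42.03/0.38 = 442.4 W m⁻².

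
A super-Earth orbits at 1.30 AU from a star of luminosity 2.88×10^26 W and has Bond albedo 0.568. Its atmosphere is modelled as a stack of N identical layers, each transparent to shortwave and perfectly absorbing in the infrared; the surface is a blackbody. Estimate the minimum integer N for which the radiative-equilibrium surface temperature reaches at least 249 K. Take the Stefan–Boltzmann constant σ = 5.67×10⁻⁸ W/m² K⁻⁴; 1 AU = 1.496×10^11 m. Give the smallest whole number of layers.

Orbital distance: d = 1.30 AU = 1.945×10^11 m.
S = L/(4πd²) = 605.9 W/m².
The effective emission temperature is T_e = [S(1−α)/(4σ)]^¼ = 184.3 K.
Since T_s⁴ = (N+1)T_e⁴, we need N ≥ (T_s/T_e)⁴ − 1 = 2.331.
Rounding up, N = 3.

3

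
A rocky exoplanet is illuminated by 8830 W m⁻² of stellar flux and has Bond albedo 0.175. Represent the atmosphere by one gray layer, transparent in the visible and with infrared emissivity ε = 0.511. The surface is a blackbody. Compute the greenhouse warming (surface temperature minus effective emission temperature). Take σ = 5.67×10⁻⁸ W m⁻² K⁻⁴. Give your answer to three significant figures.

32.4 kelvin

The planet radiates to space at T_e = [S(1−α)/(4σ)]^(1/4) = 423.3 K.
For a single slab of emissivity ε, T_s⁴ = 2T_e⁴/(2−ε); thus T_s = 423.3·(1.343)^(1/4) = 455.8 K.
Greenhouse warming: T_s − T_e = 32.41 K.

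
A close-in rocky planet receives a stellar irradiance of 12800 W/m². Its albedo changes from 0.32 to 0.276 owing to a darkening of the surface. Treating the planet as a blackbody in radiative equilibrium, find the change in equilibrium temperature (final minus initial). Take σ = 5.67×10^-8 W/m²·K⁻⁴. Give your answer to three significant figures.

Before: T₁ = [12800·0.68/(4σ)]^(1/4) = 442.6 K.
Final:   T₂ = [S(1−0.276)/(4σ)]^(1/4) = 449.6 K.
Change: 449.6 − 442.6 = 6.992 K.

6.99 kelvin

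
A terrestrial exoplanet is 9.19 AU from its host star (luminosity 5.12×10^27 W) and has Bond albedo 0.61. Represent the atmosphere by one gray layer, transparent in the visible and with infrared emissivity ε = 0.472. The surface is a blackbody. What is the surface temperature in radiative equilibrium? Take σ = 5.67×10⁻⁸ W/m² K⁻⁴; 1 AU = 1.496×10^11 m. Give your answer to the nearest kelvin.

d = 9.19 × 1.496×10^11 m = 1.375×10^12 m.
Flux at the orbit: S = L/(4πd²) = 5.12×10^27/(4π·(1.37×10^12)²) = 215.6 W/m².
The planet radiates to space at T_e = [S(1−α)/(4σ)]^(1/4) = 138.8 K.
Surface balance with a leaky layer gives σT_s⁴ = σT_e⁴·2/(2−ε), so T_s = T_e·[2/(2−0.472)]^(1/4) = 148.4 K.

148 kelvin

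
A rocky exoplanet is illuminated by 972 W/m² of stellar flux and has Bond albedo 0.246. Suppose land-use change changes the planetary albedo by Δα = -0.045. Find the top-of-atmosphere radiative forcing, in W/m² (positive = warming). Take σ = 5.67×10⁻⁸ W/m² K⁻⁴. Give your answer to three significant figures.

TOA radiative forcing: ΔF = −S·Δα/4 = −972.0·(-0.045)/4 = 10.93 W/m².

10.9 W/m²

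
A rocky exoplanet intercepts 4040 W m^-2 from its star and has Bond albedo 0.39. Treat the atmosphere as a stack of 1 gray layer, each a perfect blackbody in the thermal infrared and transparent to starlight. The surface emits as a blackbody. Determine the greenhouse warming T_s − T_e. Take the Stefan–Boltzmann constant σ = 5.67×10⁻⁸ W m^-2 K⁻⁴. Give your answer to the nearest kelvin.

Top-of-atmosphere balance: σT_e⁴ = S(1−α)/4 = 616.1 W m^-2 → T_e = 322.9 K.
Surface: T_s = (2)^¼·T_e = 383.9 K.
So the greenhouse effect raises the surface by 383.9 − 322.9 = 61.09 K.

61 kelvin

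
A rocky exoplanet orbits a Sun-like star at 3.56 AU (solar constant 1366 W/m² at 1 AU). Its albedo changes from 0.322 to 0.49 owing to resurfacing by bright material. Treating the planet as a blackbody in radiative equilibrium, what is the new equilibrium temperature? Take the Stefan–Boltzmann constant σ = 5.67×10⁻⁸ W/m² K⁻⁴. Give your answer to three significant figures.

125 K

Flux at the orbit: S = 1366/(3.56)² = 107.8 W/m².
New equilibrium: T₂ = [(1−0.49)·107.8/(4σ)]^(1/4) = 124.8 K.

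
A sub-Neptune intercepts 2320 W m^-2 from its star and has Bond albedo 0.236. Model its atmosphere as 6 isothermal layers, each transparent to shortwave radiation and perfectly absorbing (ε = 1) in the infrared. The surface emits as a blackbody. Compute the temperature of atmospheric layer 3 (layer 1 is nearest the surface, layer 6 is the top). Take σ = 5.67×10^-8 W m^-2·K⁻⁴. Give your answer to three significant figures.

420 kelvin

The effective emission temperature is T_e = [S(1−α)/(4σ)]^¼ = 297.3 K.
Each opaque layer satisfies 2T_j⁴ = T_{j−1}⁴ + T_{j+1}⁴, giving T_k⁴ = (N+1−k)T_e⁴.
T_3 = (4)^(1/4)·297.3 = 420.5 K.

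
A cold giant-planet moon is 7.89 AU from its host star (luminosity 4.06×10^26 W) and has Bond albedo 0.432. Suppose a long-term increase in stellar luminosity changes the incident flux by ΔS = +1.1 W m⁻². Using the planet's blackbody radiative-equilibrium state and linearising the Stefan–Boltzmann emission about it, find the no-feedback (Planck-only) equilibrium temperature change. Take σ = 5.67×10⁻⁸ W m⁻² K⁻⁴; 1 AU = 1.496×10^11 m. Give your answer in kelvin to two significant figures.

1.0 K

Orbital distance: d = 7.89 AU = 1.180×10^12 m.
Spreading L over a sphere of radius d: S = 4.06×10^26/(4π·1.18×10^12²) = 23.19 W m⁻².
Reference equilibrium: T_e = [S(1−α)/(4σ)]^(1/4) = 87.30 K.
ΔF = Δ[S(1−α)]/4 = (1−0.432)·+1.1/4 = 0.1562 W m⁻².
Linearising σT⁴ gives d(σT⁴)/dT = 4σT_e³ = 0.1509 W m⁻² per K.
Hence the no-feedback warming is ΔF/(4σT_e³) = 1.04 K.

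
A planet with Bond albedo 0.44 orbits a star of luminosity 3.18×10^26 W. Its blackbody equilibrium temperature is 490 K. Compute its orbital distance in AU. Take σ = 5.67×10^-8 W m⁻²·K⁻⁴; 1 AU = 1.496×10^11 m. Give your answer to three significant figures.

Required flux: S = 4σT⁴/(1−α) = 23350 W m⁻².
Then d = [L/(4πS)]^(1/2) = 3.292×10^10 m, i.e. 0.2201 AU.

0.220 AU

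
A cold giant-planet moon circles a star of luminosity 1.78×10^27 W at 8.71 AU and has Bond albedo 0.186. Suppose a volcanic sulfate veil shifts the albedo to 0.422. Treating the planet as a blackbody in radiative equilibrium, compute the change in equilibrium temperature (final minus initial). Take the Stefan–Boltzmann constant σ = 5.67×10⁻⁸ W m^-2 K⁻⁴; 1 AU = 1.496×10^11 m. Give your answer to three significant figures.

Orbital distance: d = 8.71 AU = 1.303×10^12 m.
Flux at the orbit: S = L/(4πd²) = 1.78×10^27/(4π·(1.30×10^12)²) = 83.43 W m^-2.
Before: T₁ = [83.43·0.814/(4σ)]^(1/4) = 131.5 K.
After:  T₂ = [83.43·0.578/(4σ)]^(1/4) = 120.8 K.
ΔT = T₂ − T₁ = -10.79 K.

-10.8 kelvin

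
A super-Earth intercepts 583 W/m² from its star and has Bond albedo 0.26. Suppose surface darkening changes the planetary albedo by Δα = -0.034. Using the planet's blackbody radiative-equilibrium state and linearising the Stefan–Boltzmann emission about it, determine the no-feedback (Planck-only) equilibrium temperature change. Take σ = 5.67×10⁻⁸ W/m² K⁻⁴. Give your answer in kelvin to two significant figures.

The baseline emission temperature is T_e = 208.8 K.
ΔF = −(S/4)Δα = −(583.0/4)×(-0.034) = 4.956 W/m².
Linearising σT⁴ gives d(σT⁴)/dT = 4σT_e³ = 2.066 W/m² per K.
ΔT₀ = ΔF/λ_P = 4.956/2.066 = 2.40 K.

2.4 kelvin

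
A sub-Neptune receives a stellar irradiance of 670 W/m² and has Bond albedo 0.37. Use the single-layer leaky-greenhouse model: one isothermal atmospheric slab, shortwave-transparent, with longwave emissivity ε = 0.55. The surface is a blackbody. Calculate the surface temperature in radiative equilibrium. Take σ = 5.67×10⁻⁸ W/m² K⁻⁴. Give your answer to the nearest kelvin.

225 kelvin

At the top of the atmosphere, σT_e⁴ = S(1−α)/4 = 105.5 W/m², giving T_e = 207.7 K.
Surface balance with a leaky layer gives σT_s⁴ = σT_e⁴·2/(2−ε), so T_s = T_e·[2/(2−0.55)]^(1/4) = 225.1 K.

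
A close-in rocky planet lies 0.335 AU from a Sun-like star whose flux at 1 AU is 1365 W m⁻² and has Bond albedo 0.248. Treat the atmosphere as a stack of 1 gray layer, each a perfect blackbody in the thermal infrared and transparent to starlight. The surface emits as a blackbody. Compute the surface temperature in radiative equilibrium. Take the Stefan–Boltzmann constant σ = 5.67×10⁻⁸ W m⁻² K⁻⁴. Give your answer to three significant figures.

Irradiance scales as 1/d², so S = 1365 W m⁻² × (1/0.335)² = 12160 W m⁻².
The effective emission temperature is T_e = [S(1−α)/(4σ)]^¼ = 448.1 K.
With N = 1 opaque layers, T_s = (N+1)^(1/4)·T_e = 2^(1/4)·448.1 = 532.9 K.

533 kelvin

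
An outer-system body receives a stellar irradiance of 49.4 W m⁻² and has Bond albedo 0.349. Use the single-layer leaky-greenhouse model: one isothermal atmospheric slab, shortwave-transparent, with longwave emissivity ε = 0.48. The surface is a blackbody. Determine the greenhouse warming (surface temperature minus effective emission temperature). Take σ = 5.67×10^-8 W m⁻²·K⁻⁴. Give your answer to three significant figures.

7.75 K

The planet radiates to space at T_e = [S(1−α)/(4σ)]^(1/4) = 109.1 K.
Surface balance with a leaky layer gives σT_s⁴ = σT_e⁴·2/(2−ε), so T_s = T_e·[2/(2−0.48)]^(1/4) = 116.9 K.
T_s − T_e = 116.9 − 109.1 = 7.750 K.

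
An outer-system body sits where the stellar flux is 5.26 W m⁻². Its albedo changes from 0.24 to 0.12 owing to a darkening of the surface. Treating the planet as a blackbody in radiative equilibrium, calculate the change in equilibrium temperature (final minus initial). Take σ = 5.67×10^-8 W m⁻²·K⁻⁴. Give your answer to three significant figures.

2.42 kelvin

Initial: T₁ = [S(1−0.24)/(4σ)]^(1/4) = 64.79 K.
After:  T₂ = [5.260·0.88/(4σ)]^(1/4) = 67.21 K.
Change: 67.21 − 64.79 = 2.419 K.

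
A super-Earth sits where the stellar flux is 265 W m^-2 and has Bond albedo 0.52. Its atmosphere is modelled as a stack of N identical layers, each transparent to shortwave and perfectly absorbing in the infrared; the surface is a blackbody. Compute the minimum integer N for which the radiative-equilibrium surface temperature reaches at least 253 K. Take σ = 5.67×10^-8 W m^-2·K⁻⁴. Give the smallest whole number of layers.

7

The effective emission temperature is T_e = [S(1−α)/(4σ)]^¼ = 153.9 K.
T_s = (N+1)^(1/4)·T_e ≥ 253 K requires N+1 ≥ (T_s/T_e)⁴ = (253/153.9)⁴ = 7.305.
Rounding up, N = 7.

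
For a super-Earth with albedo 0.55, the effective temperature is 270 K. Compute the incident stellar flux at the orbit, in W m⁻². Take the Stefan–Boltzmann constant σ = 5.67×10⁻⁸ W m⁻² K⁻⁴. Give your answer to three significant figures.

2680 W m⁻²

Invert the energy balance for S: S = 4σT⁴/(1−α).
The emitted flux is σT⁴ = 301.3 W m⁻².
S = 4·301.3/0.45 = 2678 W m⁻².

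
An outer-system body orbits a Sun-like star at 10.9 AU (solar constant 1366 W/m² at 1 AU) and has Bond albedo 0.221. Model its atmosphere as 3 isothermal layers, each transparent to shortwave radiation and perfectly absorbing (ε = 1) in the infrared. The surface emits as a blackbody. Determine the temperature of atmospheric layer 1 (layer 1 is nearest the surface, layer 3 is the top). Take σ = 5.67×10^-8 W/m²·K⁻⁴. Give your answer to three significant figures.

Irradiance scales as 1/d², so S = 1366 W/m² × (1/10.9)² = 11.50 W/m².
The effective emission temperature is T_e = [S(1−α)/(4σ)]^¼ = 79.27 K.
Each opaque layer satisfies 2T_j⁴ = T_{j−1}⁴ + T_{j+1}⁴, giving T_k⁴ = (N+1−k)T_e⁴.
With k = 1: T_1 = (3+1−1)^¼·79.27 K = 104.3 K.

104 kelvin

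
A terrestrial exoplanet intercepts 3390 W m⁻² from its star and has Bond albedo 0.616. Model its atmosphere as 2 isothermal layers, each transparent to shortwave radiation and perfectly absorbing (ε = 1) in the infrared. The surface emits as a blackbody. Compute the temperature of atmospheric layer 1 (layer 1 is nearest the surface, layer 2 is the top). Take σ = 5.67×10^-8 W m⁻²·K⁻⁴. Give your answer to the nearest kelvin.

OLR = S(1−α)/4 = 325.4 W m⁻²; the top layer radiates at T_e = 275.2 K.
The net upward flux σT_e⁴ is constant between every pair of levels, so T_k⁴ = (N+1−k)T_e⁴.
With k = 1: T_1 = (2+1−1)^¼·275.2 K = 327.3 K.

327 kelvin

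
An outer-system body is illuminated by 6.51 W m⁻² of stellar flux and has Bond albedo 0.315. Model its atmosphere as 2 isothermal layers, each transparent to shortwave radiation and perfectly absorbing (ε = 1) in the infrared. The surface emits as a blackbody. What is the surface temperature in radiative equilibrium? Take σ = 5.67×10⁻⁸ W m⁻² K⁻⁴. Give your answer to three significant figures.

OLR = S(1−α)/4 = 1.115 W m⁻²; the top layer radiates at T_e = 66.59 K.
With N = 2 opaque layers, T_s = (N+1)^(1/4)·T_e = 3^(1/4)·66.59 = 87.64 K.

87.6 kelvin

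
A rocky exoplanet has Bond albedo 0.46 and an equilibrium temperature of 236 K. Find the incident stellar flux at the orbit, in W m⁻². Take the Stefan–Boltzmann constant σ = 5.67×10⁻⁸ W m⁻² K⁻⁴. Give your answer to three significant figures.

Invert the energy balance for S: S = 4σT⁴/(1−α).
σT⁴ = 5.67×10⁻⁸·(236)⁴ = 175.9 W m⁻².
S = 4·175.9/0.54 = 1303 W m⁻².

1300 W m⁻²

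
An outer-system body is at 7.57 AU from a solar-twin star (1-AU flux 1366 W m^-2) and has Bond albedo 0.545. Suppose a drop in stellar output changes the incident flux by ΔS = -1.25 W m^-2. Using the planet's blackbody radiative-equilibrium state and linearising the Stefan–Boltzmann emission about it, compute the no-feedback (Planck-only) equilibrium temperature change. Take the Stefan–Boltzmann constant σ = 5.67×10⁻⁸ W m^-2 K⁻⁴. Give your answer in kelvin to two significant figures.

By the inverse-square law, S = 1366/7.57² = 23.84 W m^-2.
Unperturbed T_e = [23.84·(1−0.545)/(4σ)]^¼ = 83.16 K.
Only a fraction (1−α) is absorbed and it's spread over 4πR², so ΔF = (1−α)ΔS/4 = -0.1422 W m^-2.
Linearising σT⁴ gives d(σT⁴)/dT = 4σT_e³ = 0.1304 W m^-2 per K.
ΔT₀ = ΔF/λ_P = -0.1422/0.1304 = -1.09 K.

-1.1 K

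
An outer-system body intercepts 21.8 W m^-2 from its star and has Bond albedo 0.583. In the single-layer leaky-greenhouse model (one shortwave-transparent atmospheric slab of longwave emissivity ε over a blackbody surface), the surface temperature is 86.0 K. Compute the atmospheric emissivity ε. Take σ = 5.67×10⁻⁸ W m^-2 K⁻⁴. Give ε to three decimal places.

0.535

Effective temperature: T_e = [S(1−α)/(4σ)]^(1/4) = 79.57 K.
Since (2−ε)/2 = (T_e/T_s)⁴ = 0.7327, ε = 0.5345.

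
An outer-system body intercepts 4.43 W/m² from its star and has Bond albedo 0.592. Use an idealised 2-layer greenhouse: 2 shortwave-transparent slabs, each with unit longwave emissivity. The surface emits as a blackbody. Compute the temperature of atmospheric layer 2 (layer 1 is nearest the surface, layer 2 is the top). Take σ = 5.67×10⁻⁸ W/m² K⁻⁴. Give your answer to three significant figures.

OLR = S(1−α)/4 = 0.4519 W/m²; the top layer radiates at T_e = 53.13 K.
The net upward flux σT_e⁴ is constant between every pair of levels, so T_k⁴ = (N+1−k)T_e⁴.
T_2 = (1)^(1/4)·53.13 = 53.13 K.

53.1 K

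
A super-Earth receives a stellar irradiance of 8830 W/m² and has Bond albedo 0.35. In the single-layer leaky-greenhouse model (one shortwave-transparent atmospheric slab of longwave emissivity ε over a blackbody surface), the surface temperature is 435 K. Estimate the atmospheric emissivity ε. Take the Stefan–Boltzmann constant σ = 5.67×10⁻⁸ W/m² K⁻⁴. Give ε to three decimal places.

0.586

First, T_e = [8830·(1−0.35)/(4σ)]^(1/4) = 398.8 K.
Inverting T_s⁴ = 2T_e⁴/(2−ε): (T_e/T_s)⁴ = 0.7068, so ε = 2(1 − 0.7068) = 0.5865.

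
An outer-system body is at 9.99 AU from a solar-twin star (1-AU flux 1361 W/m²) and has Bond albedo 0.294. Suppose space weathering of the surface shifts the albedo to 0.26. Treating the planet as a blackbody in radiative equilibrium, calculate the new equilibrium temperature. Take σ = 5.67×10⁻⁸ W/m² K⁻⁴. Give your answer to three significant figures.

81.7 kelvin

By the inverse-square law, S = 1361/9.99² = 13.64 W/m².
With the new albedo, S(1−α₂)/4 = 2.523 W/m², so T₂ = 81.67 K.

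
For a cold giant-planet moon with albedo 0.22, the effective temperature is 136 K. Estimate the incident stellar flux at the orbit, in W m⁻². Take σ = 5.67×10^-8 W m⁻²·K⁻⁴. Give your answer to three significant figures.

99.5 W m⁻²

From S(1−α)/4 = σT⁴: S = 4σT⁴/(1−α).
σT⁴ = 5.67×10⁻⁸·(136)⁴ = 19.40 W m⁻².
S = 4·19.40/0.78 = 99.47 W m⁻².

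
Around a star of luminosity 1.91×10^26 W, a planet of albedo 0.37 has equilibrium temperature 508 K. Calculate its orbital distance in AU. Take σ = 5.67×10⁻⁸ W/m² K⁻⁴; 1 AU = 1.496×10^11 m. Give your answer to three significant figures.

0.168 AU

Required flux: S = 4σT⁴/(1−α) = 23970 W/m².
From L = 4πd²S, d = √(1.91×10^26/(4π·23970)) = 2.518×10^10 m = 0.1683 AU.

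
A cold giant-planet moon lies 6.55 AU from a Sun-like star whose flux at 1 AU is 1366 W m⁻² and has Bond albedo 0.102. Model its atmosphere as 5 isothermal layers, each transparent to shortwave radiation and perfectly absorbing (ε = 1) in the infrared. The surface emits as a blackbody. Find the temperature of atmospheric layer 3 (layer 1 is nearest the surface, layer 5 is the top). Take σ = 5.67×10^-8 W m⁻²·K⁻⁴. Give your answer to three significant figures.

Irradiance scales as 1/d², so S = 1366 W m⁻² × (1/6.55)² = 31.84 W m⁻².
Top-of-atmosphere balance: σT_e⁴ = S(1−α)/4 = 7.148 W m⁻² → T_e = 106.0 K.
In the N-layer model, layer k (counted from the surface) has T_k = (N+1−k)^(1/4)·T_e.
With k = 3: T_3 = (5+1−3)^¼·106.0 K = 139.5 K.

139 K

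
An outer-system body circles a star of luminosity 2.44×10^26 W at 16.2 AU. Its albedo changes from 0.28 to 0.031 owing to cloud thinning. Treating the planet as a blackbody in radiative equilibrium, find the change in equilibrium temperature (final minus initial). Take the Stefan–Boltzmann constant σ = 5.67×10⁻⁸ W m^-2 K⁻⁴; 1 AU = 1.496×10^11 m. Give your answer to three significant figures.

4.39 K

Orbital distance: d = 16.2 AU = 2.424×10^12 m.
S = L/(4πd²) = 3.306 W m^-2.
Initial: T₁ = [S(1−0.28)/(4σ)]^(1/4) = 56.92 K.
After:  T₂ = [3.306·0.969/(4σ)]^(1/4) = 61.30 K.
Change: 61.30 − 56.92 = 4.387 K.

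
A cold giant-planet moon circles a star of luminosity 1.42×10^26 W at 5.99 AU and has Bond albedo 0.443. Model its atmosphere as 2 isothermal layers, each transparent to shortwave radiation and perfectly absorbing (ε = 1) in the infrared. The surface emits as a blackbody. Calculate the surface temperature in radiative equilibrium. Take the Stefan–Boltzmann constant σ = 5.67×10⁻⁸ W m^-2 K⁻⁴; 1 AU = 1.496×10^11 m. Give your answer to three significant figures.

d = 5.99 × 1.496×10^11 m = 8.961×10^11 m.
S = L/(4πd²) = 14.07 W m^-2.
OLR = S(1−α)/4 = 1.960 W m^-2; the top layer radiates at T_e = 76.67 K.
With N = 2 opaque layers, T_s = (N+1)^(1/4)·T_e = 3^(1/4)·76.67 = 100.9 K.

101 kelvin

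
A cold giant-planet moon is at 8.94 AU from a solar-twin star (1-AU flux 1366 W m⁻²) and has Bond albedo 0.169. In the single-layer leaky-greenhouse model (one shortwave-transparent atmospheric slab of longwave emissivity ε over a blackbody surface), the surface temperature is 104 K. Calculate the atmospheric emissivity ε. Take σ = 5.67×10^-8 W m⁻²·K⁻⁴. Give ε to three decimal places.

Flux at the orbit: S = 1366/(8.94)² = 17.09 W m⁻².
First, T_e = [17.09·(1−0.169)/(4σ)]^(1/4) = 88.96 K.
Since (2−ε)/2 = (T_e/T_s)⁴ = 0.5353, ε = 0.9294.

0.929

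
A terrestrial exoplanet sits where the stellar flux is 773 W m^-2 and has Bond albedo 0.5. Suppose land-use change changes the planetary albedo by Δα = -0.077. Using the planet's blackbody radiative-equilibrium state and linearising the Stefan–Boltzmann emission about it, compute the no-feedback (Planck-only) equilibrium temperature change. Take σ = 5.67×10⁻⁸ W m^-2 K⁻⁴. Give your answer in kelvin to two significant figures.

7.8 K

The baseline emission temperature is T_e = 203.2 K.
The change in absorbed flux is Δ[S(1−α)/4] = −SΔα/4 = 14.88 W m^-2.
Linearising σT⁴ gives d(σT⁴)/dT = 4σT_e³ = 1.902 W m^-2 per K.
Hence the no-feedback warming is ΔF/(4σT_e³) = 7.82 K.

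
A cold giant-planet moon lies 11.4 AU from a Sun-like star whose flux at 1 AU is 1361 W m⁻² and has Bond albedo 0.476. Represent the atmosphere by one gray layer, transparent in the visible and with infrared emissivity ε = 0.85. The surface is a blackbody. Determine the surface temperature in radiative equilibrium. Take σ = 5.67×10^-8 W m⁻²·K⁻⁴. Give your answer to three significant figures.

Irradiance scales as 1/d², so S = 1361 W m⁻² × (1/11.4)² = 10.47 W m⁻².
Effective emission temperature (TOA balance): σT_e⁴ = S(1−α)/4 = 1.372 W m⁻² → T_e = 70.13 K.
The surface balance (absorbed SW + ε·downward IR = σT_s⁴) with T_a⁴ = T_s⁴/2 reduces to T_s = T_e·[2/(2−ε)]^¼ = 80.54 K.

80.5 K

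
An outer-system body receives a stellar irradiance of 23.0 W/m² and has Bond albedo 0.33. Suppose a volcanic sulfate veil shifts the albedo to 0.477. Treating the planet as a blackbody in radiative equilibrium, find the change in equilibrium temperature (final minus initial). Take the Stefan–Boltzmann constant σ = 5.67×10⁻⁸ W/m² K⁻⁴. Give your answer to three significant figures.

-5.45 K

With α = 0.33, T₁ = 90.79 K.
With α = 0.477, T₂ = 85.34 K.
ΔT = T₂ − T₁ = -5.452 K.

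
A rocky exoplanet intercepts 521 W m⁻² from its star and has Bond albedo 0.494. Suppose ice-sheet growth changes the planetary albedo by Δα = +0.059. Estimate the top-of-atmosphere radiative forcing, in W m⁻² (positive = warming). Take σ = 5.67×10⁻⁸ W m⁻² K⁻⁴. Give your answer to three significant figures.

-7.68 W m⁻²

TOA radiative forcing: ΔF = −S·Δα/4 = −521.0·(+0.059)/4 = -7.685 W m⁻².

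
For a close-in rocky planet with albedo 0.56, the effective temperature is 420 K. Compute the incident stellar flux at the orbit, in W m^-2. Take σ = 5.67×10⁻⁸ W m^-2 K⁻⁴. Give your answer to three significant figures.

From S(1−α)/4 = σT⁴: S = 4σT⁴/(1−α).
The emitted flux is σT⁴ = 1764 W m^-2.
So S = 4×1764/(1−0.56) = 16040 W m^-2.

16000 W m^-2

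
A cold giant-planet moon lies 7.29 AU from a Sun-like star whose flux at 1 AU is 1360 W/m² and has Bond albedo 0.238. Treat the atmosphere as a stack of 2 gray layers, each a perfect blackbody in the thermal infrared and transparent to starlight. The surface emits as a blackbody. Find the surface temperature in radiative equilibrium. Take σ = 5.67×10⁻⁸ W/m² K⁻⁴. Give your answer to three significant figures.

127 kelvin

Flux at the orbit: S = 1360/(7.29)² = 25.59 W/m².
The effective emission temperature is T_e = [S(1−α)/(4σ)]^¼ = 96.29 K.
For an N-layer opaque stack, T_s⁴ = (N+1)T_e⁴, hence T_s = (3)^(1/4)×96.29 K = 126.7 K.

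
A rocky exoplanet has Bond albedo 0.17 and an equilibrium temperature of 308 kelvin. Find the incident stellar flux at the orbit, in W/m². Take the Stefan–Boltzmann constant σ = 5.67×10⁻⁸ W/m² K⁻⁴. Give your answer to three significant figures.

Invert the energy balance for S: S = 4σT⁴/(1−α).
The emitted flux is σT⁴ = 510.3 W/m².
So S = 4×510.3/(1−0.17) = 2459 W/m².

2460 W/m²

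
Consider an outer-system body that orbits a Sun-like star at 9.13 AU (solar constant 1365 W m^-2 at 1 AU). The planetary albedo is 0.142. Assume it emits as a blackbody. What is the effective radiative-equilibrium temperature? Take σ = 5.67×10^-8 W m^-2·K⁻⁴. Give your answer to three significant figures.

Flux at the orbit: S = 1365/(9.13)² = 16.38 W m^-2.
Absorbed flux (global mean): S(1−α)/4 = 16.38·0.858/4 = 3.513 W m^-2.
Set σT⁴ = 3.513 → T = (3.513/σ)^(1/4) = 88.72 K.

88.7 K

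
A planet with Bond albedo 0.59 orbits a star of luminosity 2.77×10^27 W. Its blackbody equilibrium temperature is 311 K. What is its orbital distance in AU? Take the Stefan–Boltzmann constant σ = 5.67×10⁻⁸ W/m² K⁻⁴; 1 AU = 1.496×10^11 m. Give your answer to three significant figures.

1.38 AU

The flux needed for this T is 4σT⁴/(1−0.59) = 5175 W/m².
From L = 4πd²S, d = √(2.77×10^27/(4π·5175)) = 2.064×10^11 m = 1.380 AU.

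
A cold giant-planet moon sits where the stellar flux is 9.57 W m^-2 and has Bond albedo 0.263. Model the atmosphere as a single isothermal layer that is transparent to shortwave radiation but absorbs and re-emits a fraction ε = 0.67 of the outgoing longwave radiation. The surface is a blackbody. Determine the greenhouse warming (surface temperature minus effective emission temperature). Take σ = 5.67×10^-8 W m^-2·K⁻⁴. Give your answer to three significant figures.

8.02 K

Effective emission temperature (TOA balance): σT_e⁴ = S(1−α)/4 = 1.763 W m^-2 → T_e = 74.68 K.
The surface balance (absorbed SW + ε·downward IR = σT_s⁴) with T_a⁴ = T_s⁴/2 reduces to T_s = T_e·[2/(2−ε)]^¼ = 82.69 K.
Greenhouse warming: T_s − T_e = 8.018 K.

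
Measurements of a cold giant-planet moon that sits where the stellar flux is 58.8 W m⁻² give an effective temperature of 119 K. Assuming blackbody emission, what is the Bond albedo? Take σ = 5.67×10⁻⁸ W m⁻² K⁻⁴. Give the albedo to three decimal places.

Energy balance: S(1−α)/4 = σT⁴, so 1−α = 4σT⁴/S.
σT⁴ = 11.37 W m⁻², so 4σT⁴ = 45.48 W m⁻².
Hence α = 1 − 45.48/58.80 = 0.2265.

0.227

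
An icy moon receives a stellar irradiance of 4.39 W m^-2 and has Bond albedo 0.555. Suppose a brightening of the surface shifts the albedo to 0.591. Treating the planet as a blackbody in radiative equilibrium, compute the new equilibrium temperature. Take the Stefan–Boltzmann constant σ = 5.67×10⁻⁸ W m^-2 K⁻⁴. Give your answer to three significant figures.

New equilibrium: T₂ = [(1−0.591)·4.390/(4σ)]^(1/4) = 53.04 K.

53.0 K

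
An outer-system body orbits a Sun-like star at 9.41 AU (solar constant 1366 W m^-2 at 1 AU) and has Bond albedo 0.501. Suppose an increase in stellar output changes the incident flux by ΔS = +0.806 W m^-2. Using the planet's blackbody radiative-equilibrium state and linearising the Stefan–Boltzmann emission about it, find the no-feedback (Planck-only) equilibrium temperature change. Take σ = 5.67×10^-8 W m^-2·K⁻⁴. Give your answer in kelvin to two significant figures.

1.0 K

Irradiance scales as 1/d², so S = 1366 W m^-2 × (1/9.41)² = 15.43 W m^-2.
Reference equilibrium: T_e = [S(1−α)/(4σ)]^(1/4) = 76.33 K.
ΔF = Δ[S(1−α)]/4 = (1−0.501)·+0.806/4 = 0.1005 W m^-2.
Planck response: λ_P = 4σT_e³ = 4·5.67×10⁻⁸·(76.33)³ = 0.1009 W m^-2/K.
ΔT₀ = ΔF/λ_P = 0.1005/0.1009 = 0.997 K.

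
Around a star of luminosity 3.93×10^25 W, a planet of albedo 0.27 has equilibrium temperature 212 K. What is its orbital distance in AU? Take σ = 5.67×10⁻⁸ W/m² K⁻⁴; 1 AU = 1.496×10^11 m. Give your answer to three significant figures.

Required flux: S = 4σT⁴/(1−α) = 627.6 W/m².
Then d = [L/(4πS)]^(1/2) = 7.059×10^10 m, i.e. 0.4719 AU.

0.472 AU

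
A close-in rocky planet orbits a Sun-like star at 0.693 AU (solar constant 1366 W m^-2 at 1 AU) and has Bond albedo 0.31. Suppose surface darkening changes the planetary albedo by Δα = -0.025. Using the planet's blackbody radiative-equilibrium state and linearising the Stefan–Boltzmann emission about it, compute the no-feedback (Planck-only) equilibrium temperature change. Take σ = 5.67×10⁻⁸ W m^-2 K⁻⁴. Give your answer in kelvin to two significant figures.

2.8 kelvin

Flux at the orbit: S = 1366/(0.693)² = 2844 W m^-2.
The baseline emission temperature is T_e = 305.0 K.
The change in absorbed flux is Δ[S(1−α)/4] = −SΔα/4 = 17.78 W m^-2.
Linearising σT⁴ gives d(σT⁴)/dT = 4σT_e³ = 6.435 W m^-2 per K.
Hence the no-feedback warming is ΔF/(4σT_e³) = 2.76 K.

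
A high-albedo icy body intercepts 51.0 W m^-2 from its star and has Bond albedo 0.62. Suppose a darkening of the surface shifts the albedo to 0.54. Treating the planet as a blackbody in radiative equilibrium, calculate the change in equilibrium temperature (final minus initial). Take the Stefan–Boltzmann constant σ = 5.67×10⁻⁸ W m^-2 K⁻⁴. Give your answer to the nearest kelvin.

5 kelvin

With α = 0.62, T₁ = 96.15 K.
After:  T₂ = [51.00·0.46/(4σ)]^(1/4) = 100.8 K.
ΔT = T₂ − T₁ = 4.704 K.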